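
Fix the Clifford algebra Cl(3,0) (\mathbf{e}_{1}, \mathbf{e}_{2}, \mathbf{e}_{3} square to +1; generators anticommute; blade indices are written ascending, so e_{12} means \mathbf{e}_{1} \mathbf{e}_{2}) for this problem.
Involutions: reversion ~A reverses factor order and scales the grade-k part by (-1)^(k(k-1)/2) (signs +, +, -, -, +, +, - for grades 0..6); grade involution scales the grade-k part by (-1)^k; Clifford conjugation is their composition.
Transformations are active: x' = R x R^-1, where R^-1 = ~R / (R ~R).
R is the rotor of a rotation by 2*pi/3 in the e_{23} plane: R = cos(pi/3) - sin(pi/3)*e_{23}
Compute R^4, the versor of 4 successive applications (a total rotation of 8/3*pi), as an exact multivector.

Half-angle bookkeeping: 4 applications in e_{23} add up to rotor phase 4*pi/3 = \frac{4 \pi}{3}, so R^4 = cos(\frac{4 \pi}{3}) - sin(\frac{4 \pi}{3})*e_{23}.
cos(\frac{4 \pi}{3}) = - \frac{1}{2} and sin(\frac{4 \pi}{3}) = - \frac{\sqrt{3}}{2}, so R^4 = -\frac{1}{2} + \frac{\sqrt{3}}{2} e_{23}. The net rotation is 2/3*pi (after discarding 1 full turn, each of which contributes a factor -1 to the rotor); the rotor keeps the half-angle phase exactly.
Answer: -\frac{1}{2} + \frac{\sqrt{3}}{2} e_{23}


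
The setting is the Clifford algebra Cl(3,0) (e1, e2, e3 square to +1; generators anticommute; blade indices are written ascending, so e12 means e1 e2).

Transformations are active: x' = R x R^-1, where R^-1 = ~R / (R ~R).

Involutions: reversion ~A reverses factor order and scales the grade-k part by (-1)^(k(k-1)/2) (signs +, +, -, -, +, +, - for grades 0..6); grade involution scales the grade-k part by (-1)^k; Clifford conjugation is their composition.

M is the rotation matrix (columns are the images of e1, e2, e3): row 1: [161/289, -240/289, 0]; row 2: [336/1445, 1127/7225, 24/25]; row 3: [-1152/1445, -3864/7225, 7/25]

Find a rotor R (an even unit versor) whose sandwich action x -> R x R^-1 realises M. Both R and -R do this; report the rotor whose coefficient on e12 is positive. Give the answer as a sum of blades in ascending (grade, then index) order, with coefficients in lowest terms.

Method: write R = a + b12*e12 + b13*e13 + b23*e23 with a^2 + b12^2 + b13^2 + b23^2 = 1 (so R^-1 = ~R). Expanding the columns R e_j ~R gives tr M = 4a^2 - 1 and, from the antisymmetric part, M21 - M12 = -4a*b12, M13 - M31 = 4a*b13, M32 - M23 = -4a*b23.
Here tr M = 287/289, so a^2 = (1 + tr M)/4 = 144/289 and a = ±12/17. Taking a = 12/17: M21 - M12 = 1536/1445, M13 - M31 = 1152/1445, M32 - M23 = -432/289, giving b12 = -32/85, b13 = 24/85, b23 = 9/17, i.e. R = 12/17 - 32/85*e12 + 24/85*e13 + 9/17*e23.
Its e12 coefficient is negative, so report the other preimage -R.
Answer: -12/17 + 32/85*e12 - 24/85*e13 - 9/17*e23. Why the constraint matters: R and -R act identically through the sandwich — M has trace 287/289 either way — so only the sign condition on e12 picks one of the two preimages.


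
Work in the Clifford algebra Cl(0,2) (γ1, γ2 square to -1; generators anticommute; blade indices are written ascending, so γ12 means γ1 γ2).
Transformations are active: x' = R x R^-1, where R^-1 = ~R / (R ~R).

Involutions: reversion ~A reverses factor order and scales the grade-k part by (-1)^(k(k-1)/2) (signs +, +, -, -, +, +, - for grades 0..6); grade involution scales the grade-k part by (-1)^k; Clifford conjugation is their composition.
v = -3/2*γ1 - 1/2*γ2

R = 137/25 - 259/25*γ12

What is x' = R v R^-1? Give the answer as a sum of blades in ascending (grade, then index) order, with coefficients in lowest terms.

~R = 137/25 + 259/25*γ12, and R ~R = 3434/25, so R^-1 = ~R / (3434/25).
R v = -67/5*γ1 + 64/5*γ2
Answer: 7397/17170*γ1 + 26121/17170*γ2


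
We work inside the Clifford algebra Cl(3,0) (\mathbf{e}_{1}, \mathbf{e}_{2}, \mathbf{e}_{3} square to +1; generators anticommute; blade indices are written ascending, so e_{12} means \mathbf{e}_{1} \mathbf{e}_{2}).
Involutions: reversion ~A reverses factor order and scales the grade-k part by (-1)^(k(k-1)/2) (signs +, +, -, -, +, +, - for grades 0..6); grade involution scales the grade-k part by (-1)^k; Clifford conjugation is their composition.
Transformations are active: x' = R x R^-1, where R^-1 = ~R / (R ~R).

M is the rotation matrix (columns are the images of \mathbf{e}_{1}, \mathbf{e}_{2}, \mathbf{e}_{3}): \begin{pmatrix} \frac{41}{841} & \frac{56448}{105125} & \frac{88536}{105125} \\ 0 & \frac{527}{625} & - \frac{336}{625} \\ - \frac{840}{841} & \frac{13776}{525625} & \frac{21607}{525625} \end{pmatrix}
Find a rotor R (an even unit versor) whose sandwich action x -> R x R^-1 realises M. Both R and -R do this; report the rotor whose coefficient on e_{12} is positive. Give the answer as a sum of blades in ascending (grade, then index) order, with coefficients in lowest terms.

Method: write R = a + b12*e_{12} + b13*e_{13} + b23*e_{23} with a^2 + b12^2 + b13^2 + b23^2 = 1 (so R^-1 = ~R). Expanding the columns R e_j ~R gives tr M = 4a^2 - 1 and, from the antisymmetric part, M21 - M12 = -4a*b12, M13 - M31 = 4a*b13, M32 - M23 = -4a*b23.
Here tr M = \frac{490439}{525625}, so a^2 = (1 + tr M)/4 = \frac{254016}{525625} and a = ±\frac{504}{725}. Taking a = \frac{504}{725}: M21 - M12 = -\frac{56448}{105125}, M13 - M31 = \frac{193536}{105125}, M32 - M23 = \frac{296352}{525625}, giving b12 = \frac{28}{145}, b13 = \frac{96}{145}, b23 = -\frac{147}{725}, i.e. R = \frac{504}{725} + \frac{28}{145} e_{12} + \frac{96}{145} e_{13} - \frac{147}{725} e_{23}.
Its e_{12} coefficient is already positive.
Answer: \frac{504}{725} + \frac{28}{145} e_{12} + \frac{96}{145} e_{13} - \frac{147}{725} e_{23}. Uniqueness: Spin(3) -> SO(3) maps R and -R to the same rotation of trace \frac{490439}{525625}; fixing the sign of the e_{12} coefficient removes the ambiguity.


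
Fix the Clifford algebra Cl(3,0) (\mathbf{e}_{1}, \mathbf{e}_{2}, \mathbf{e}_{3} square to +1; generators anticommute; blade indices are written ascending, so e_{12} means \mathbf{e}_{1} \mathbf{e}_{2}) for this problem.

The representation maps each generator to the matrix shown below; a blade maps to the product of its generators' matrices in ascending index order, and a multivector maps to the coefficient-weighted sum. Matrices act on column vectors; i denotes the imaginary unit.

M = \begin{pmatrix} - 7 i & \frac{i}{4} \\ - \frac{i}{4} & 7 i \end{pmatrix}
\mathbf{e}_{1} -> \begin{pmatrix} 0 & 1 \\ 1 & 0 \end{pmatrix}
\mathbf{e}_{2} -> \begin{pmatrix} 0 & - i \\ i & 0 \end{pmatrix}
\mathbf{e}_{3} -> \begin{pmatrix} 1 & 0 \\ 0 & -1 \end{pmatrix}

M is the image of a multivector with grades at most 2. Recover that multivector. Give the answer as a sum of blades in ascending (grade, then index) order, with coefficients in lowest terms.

Method: 1, rho(e_{1}), rho(e_{2}), rho(e_{3}) form a trace-orthogonal basis of the 2x2 complex matrices (tr(X Y) = 2 if X = Y, else 0), so M = m0*1 + m1*rho(e_{1}) + m2*rho(e_{2}) + m3*rho(e_{3}) with m0 = tr(M)/2 = 0, m1 = tr(M rho(e_{1}))/2 = 0, m2 = tr(M rho(e_{2}))/2 = - \frac{1}{4}, m3 = tr(M rho(e_{3}))/2 = - 7 i.
Multiplying table entries, the bivector images are rho(e_{12}) = i*rho(e_{3}), rho(e_{13}) = -i*rho(e_{2}), rho(e_{23}) = i*rho(e_{1}); with real blade coefficients the real parts of m0..m3 are the coefficients of 1, e_{1}, e_{2}, e_{3} and the imaginary parts give the bivectors (e_{23}: Im m1, e_{13}: -Im m2, e_{12}: Im m3).
Answer: -\frac{1}{4} e_{2} - 7 e_{12}


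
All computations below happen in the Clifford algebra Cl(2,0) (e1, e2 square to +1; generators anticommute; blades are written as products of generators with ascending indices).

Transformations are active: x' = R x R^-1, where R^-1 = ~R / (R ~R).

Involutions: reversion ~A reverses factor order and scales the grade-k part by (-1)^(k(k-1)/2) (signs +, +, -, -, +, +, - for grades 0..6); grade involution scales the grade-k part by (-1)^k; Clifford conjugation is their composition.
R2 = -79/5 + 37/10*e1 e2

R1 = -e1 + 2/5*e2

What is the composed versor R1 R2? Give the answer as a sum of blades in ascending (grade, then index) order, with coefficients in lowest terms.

Distribute over the terms of R1 (each basis-blade product reordered to ascending indices, repeated generators contracted through their squares):
(-e1) R2 = 79/5*e1 - 37/10*e2
(2/5*e2) R2 = -37/25*e1 - 158/25*e2
Summing the partial products and collecting blades:
Answer: 358/25*e1 - 501/50*e2


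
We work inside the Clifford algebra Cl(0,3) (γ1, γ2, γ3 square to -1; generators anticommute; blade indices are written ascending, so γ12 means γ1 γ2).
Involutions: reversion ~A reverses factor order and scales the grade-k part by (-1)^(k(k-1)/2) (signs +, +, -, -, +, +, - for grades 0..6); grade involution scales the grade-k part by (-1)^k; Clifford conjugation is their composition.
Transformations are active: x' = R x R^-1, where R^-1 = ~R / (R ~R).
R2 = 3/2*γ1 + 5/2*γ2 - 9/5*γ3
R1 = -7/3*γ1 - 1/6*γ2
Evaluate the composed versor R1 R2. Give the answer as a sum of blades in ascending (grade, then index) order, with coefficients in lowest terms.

Distribute over the terms of R1 (each basis-blade product reordered to ascending indices, repeated generators contracted through their squares):
(-7/3*γ1) R2 = 7/2 - 35/6*γ12 + 21/5*γ13
(-1/6*γ2) R2 = 5/12 + 1/4*γ12 + 3/10*γ23
Summing the partial products and collecting blades:
Answer: 47/12 - 67/12*γ12 + 21/5*γ13 + 3/10*γ23


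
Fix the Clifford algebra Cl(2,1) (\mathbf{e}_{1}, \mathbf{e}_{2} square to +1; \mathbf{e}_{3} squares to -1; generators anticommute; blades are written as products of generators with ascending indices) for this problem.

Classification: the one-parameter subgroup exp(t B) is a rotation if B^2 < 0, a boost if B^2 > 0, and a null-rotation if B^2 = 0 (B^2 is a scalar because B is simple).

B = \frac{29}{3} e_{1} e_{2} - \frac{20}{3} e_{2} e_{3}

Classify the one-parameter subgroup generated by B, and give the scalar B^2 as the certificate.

B^2 term by term: the squares give (\frac{29}{3})^2*(e_{1} e_{2})^2 + (-\frac{20}{3})^2*(e_{2} e_{3})^2 = \frac{841}{9}*(-1) + \frac{400}{9}*(+1) = -49 (each basis 2-blade squares to minus the product of its generators' squares); cross terms between blades sharing an index anticommute and cancel. So B^2 = -49.
Answer: rotation, certificate B^2 = -49. One invariant decides it: the square -49 survives every conjugation, and its sign is exactly the classification.


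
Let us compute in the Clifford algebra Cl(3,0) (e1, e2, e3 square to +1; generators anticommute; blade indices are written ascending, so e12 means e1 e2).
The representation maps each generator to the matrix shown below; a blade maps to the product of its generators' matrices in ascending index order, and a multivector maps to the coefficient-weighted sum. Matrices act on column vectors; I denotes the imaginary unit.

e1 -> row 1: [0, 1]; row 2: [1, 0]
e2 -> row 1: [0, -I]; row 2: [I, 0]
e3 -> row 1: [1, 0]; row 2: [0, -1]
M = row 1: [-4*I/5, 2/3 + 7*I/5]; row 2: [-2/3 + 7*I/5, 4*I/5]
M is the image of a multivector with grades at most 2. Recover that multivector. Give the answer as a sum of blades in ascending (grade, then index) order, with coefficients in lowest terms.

Method: 1, rho(e1), rho(e2), rho(e3) form a trace-orthogonal basis of the 2x2 complex matrices (tr(X Y) = 2 if X = Y, else 0), so M = m0*1 + m1*rho(e1) + m2*rho(e2) + m3*rho(e3) with m0 = tr(M)/2 = 0, m1 = tr(M rho(e1))/2 = 7*I/5, m2 = tr(M rho(e2))/2 = 2*I/3, m3 = tr(M rho(e3))/2 = -4*I/5.
Multiplying table entries, the bivector images are rho(e12) = I*rho(e3), rho(e13) = -I*rho(e2), rho(e23) = I*rho(e1); with real blade coefficients the real parts of m0..m3 are the coefficients of 1, e1, e2, e3 and the imaginary parts give the bivectors (e23: Im m1, e13: -Im m2, e12: Im m3).
Answer: -4/5*e12 - 2/3*e13 + 7/5*e23


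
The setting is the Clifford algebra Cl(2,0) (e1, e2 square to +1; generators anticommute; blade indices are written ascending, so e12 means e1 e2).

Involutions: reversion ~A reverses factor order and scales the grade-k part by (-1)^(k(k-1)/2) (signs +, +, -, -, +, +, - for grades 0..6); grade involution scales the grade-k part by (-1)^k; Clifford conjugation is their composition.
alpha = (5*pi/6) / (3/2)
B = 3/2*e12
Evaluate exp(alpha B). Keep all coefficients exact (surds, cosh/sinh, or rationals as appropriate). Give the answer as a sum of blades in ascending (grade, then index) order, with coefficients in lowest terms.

B^2 = (3/2)^2*(e12)^2 = 9/4*(-1) = -9/4 (a basis 2-blade squares to minus the product of its generators' squares).
B^2 = -9/4 — B^2 < 0, so the exponential closes trigonometrically: l = 3/2, alpha*l = 5*pi/6, so exp(alpha B) = cos(5*pi/6) + (sin(5*pi/6)/(3/2))*B = -sqrt(3)/2 + (1/3)*B.
Answer: -sqrt(3)/2 + 1/2*e12


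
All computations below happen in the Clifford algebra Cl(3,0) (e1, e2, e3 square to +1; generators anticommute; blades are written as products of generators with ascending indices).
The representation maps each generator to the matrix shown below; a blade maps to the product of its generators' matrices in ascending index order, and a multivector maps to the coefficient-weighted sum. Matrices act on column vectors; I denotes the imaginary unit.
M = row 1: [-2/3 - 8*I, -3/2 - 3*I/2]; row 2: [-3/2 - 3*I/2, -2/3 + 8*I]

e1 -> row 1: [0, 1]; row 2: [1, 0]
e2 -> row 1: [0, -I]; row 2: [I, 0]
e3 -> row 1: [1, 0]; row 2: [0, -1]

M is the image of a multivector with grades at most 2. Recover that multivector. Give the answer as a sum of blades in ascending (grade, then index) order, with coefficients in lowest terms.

Method: 1, rho(e1), rho(e2), rho(e3) form a trace-orthogonal basis of the 2x2 complex matrices (tr(X Y) = 2 if X = Y, else 0), so M = m0*1 + m1*rho(e1) + m2*rho(e2) + m3*rho(e3) with m0 = tr(M)/2 = -2/3, m1 = tr(M rho(e1))/2 = -3/2 - 3*I/2, m2 = tr(M rho(e2))/2 = 0, m3 = tr(M rho(e3))/2 = -8*I.
Multiplying table entries, the bivector images are rho(e1 e2) = I*rho(e3), rho(e1 e3) = -I*rho(e2), rho(e2 e3) = I*rho(e1); with real blade coefficients the real parts of m0..m3 are the coefficients of 1, e1, e2, e3 and the imaginary parts give the bivectors (e2 e3: Im m1, e1 e3: -Im m2, e1 e2: Im m3).
Answer: -2/3 - 3/2*e1 - 8*e1 e2 - 3/2*e2 e3


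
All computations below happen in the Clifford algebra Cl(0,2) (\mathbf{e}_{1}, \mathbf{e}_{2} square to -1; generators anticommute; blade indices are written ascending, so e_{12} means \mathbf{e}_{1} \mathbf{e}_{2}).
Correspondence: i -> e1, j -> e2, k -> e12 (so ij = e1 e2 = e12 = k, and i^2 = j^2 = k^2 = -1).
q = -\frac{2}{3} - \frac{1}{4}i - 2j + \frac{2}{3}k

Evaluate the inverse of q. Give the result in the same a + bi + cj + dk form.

In blades: q = -\frac{2}{3} - \frac{1}{4} e_{1} - 2 e_{2} + \frac{2}{3} e_{12}.
With qbar = -\frac{2}{3} + \frac{1}{4} e_{1} + 2 e_{2} - \frac{2}{3} e_{12} (scalar fixed, mapped units negated), q qbar = \frac{713}{144} (the sum of squared coefficients), so q^-1 = qbar / (\frac{713}{144}) = -\frac{96}{713} + \frac{36}{713} e_{1} + \frac{288}{713} e_{2} - \frac{96}{713} e_{12}; translating back:
Answer: -\frac{96}{713} + \frac{36}{713}i + \frac{288}{713}j - \frac{96}{713}k


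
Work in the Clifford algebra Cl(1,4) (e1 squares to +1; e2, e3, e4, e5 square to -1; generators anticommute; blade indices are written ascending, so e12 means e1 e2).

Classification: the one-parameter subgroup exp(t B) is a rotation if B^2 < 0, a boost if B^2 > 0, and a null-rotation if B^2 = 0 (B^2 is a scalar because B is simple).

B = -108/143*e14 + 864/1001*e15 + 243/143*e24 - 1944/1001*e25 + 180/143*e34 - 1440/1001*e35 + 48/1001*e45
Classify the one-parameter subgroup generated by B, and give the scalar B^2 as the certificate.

B^2 term by term: the squares give (-108/143)^2*(e14)^2 + (864/1001)^2*(e15)^2 + (243/143)^2*(e24)^2 + (-1944/1001)^2*(e25)^2 + (180/143)^2*(e34)^2 + (-1440/1001)^2*(e35)^2 + (48/1001)^2*(e45)^2 = 11664/20449*(+1) + 746496/1002001*(+1) + 59049/20449*(-1) + 3779136/1002001*(-1) + 32400/20449*(-1) + 2073600/1002001*(-1) + 2304/1002001*(-1) = -9 (each basis 2-blade squares to minus the product of its generators' squares); cross terms between blades sharing an index anticommute and cancel; the commuting (index-disjoint) pairs give grade-4 terms 2*c*c'*(blade product), which cancel blade by blade — e1245: -419904/143143 + 419904/143143 = 0; e1345: -311040/143143 + 311040/143143 = 0; e2345: 699840/143143 - 699840/143143 = 0 — confirming B is simple. So B^2 = -9.
Answer: rotation, certificate B^2 = -9. Because -9 is invariant under every versor sandwich, the classification follows from its sign alone.


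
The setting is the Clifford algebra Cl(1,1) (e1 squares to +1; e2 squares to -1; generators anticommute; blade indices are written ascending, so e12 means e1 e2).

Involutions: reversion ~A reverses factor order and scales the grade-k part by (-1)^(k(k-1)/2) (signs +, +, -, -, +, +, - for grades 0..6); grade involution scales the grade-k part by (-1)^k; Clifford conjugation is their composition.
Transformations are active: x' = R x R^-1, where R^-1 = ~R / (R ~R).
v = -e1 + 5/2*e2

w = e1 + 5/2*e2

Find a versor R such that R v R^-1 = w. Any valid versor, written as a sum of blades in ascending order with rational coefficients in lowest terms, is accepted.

Key observation: q(v) = q(w) = -21/4 (sandwiches preserve the norm), so R = v + w = 5*e2 works whenever it is invertible — the component of v along it is kept and (v - w)/2 reverses, sending v to w.
Answer: 5*e2


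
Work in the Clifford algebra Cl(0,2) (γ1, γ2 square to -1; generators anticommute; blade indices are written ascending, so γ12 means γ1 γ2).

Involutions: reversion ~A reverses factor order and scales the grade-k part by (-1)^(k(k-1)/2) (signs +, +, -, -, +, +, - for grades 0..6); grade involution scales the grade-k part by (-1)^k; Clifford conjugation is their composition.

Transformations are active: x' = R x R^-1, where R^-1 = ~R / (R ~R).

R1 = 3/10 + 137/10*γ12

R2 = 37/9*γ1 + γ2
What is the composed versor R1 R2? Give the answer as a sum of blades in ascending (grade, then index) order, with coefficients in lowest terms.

Distribute over the terms of R1 (each basis-blade product reordered to ascending indices, repeated generators contracted through their squares):
(3/10) R2 = 37/30*γ1 + 3/10*γ2
(137/10*γ12) R2 = -137/10*γ1 + 5069/90*γ2
Summing the partial products and collecting blades:
Answer: -187/15*γ1 + 2548/45*γ2


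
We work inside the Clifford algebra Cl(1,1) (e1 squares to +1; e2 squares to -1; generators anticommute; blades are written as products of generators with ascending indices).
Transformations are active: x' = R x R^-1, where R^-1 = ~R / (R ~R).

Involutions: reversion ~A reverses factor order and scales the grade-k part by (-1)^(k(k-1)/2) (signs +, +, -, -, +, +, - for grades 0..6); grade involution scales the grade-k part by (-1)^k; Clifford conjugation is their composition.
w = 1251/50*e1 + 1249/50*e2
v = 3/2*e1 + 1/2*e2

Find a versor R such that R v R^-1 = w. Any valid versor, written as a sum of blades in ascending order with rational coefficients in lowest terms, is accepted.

Construction: equal norms (both 2) license R = v + w = 663/25*e1 + 637/25*e2 — nothing changes along that direction, while (v - w)/2 changes sign, so v maps onto w.
Answer: 663/25*e1 + 637/25*e2


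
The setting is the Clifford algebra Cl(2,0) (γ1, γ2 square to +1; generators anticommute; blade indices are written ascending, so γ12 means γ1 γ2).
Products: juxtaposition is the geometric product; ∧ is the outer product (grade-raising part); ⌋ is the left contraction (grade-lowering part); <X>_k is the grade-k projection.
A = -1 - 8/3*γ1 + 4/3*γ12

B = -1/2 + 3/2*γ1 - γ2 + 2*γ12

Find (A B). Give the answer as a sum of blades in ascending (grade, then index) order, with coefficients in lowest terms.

step 1: -37/6 - 3/2*γ1 - 19/3*γ2
Answer: -37/6 - 3/2*γ1 - 19/3*γ2


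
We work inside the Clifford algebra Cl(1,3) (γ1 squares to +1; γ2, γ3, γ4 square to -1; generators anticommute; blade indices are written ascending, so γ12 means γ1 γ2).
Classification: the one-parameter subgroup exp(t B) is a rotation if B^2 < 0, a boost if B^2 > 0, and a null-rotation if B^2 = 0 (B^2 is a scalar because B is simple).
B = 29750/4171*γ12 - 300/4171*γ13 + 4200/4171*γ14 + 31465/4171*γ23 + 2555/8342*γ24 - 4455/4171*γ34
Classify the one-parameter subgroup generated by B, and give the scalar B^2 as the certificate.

B^2 term by term: the squares give (29750/4171)^2*(γ12)^2 + (-300/4171)^2*(γ13)^2 + (4200/4171)^2*(γ14)^2 + (31465/4171)^2*(γ23)^2 + (2555/8342)^2*(γ24)^2 + (-4455/4171)^2*(γ34)^2 = 885062500/17397241*(+1) + 90000/17397241*(+1) + 17640000/17397241*(+1) + 990046225/17397241*(-1) + 6528025/69588964*(-1) + 19847025/17397241*(-1) = -25/4 (each basis 2-blade squares to minus the product of its generators' squares); cross terms between blades sharing an index anticommute and cancel; the commuting (index-disjoint) pairs give grade-4 terms 2*c*c'*(blade product), which cancel blade by blade — γ1234: -265072500/17397241 + 766500/17397241 + 264306000/17397241 = 0 — confirming B is simple. So B^2 = -25/4.
Answer: rotation, certificate B^2 = -25/4. Note: conjugating B changes its blade decomposition but never the scalar B^2 = -25/4, whose sign settles the classification.


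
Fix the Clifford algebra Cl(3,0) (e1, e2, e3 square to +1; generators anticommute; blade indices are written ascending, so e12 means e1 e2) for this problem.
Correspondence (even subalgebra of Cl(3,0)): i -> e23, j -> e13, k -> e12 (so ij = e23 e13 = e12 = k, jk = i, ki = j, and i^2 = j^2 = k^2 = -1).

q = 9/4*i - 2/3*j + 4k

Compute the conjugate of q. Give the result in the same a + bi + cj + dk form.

In blades: q = 4*e12 - 2/3*e13 + 9/4*e23.
Quaternion conjugation is reversion on the even subalgebra: the scalar is fixed and every grade-2 blade flips sign, giving -4*e12 + 2/3*e13 - 9/4*e23; translating back:
Answer: -9/4*i + 2/3*j - 4k


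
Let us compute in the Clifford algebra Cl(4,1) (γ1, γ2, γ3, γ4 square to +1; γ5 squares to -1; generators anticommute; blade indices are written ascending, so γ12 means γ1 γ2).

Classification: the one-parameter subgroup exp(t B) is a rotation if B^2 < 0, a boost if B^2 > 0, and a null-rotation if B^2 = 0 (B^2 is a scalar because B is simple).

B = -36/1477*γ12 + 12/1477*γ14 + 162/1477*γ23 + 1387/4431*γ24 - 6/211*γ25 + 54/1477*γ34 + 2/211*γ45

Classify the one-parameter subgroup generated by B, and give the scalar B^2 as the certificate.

B^2 term by term: the squares give (-36/1477)^2*(γ12)^2 + (12/1477)^2*(γ14)^2 + (162/1477)^2*(γ23)^2 + (1387/4431)^2*(γ24)^2 + (-6/211)^2*(γ25)^2 + (54/1477)^2*(γ34)^2 + (2/211)^2*(γ45)^2 = 1296/2181529*(-1) + 144/2181529*(-1) + 26244/2181529*(-1) + 1923769/19633761*(-1) + 36/44521*(+1) + 2916/2181529*(-1) + 4/44521*(+1) = -1/9 (each basis 2-blade squares to minus the product of its generators' squares); cross terms between blades sharing an index anticommute and cancel; the commuting (index-disjoint) pairs give grade-4 terms 2*c*c'*(blade product), which cancel blade by blade — γ1234: -3888/2181529 + 3888/2181529 = 0; γ1245: -144/311647 + 144/311647 = 0; γ2345: 648/311647 - 648/311647 = 0 — confirming B is simple. So B^2 = -1/9.
Answer: rotation, certificate B^2 = -1/9. B^2 = -1/9 is basis-independent, so its sign is the whole story.


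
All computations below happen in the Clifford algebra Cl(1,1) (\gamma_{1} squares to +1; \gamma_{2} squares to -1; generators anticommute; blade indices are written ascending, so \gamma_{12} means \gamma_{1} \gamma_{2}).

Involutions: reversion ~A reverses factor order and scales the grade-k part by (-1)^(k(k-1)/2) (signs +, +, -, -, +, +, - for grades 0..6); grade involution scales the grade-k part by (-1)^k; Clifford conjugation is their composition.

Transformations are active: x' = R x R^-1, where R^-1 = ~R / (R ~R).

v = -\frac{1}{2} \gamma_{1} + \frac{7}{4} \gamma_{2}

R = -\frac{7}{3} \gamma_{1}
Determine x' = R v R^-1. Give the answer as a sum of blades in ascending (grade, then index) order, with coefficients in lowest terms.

~R = -\frac{7}{3} \gamma_{1}, and R ~R = \frac{49}{9}, so R^-1 = ~R / (\frac{49}{9}).
R v = \frac{7}{6} - \frac{49}{12} \gamma_{12}
Answer: -\frac{1}{2} \gamma_{1} - \frac{7}{4} \gamma_{2}


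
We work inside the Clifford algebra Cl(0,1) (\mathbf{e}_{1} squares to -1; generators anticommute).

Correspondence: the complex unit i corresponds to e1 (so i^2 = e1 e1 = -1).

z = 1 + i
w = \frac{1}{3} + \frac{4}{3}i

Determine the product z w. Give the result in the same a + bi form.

In blades: z = 1 + e_{1}, w = \frac{1}{3} + \frac{4}{3} e_{1}.
Distribute z over w term by term (generator squares from the signature, products reordered to ascending indices): (1)*w = \frac{1}{3} + \frac{4}{3} e_{1}; (e_{1})*w = -\frac{4}{3} + \frac{1}{3} e_{1}.
Sum: -1 + \frac{5}{3} e_{1}; translating back through the correspondence:
Answer: -1 + \frac{5}{3}i


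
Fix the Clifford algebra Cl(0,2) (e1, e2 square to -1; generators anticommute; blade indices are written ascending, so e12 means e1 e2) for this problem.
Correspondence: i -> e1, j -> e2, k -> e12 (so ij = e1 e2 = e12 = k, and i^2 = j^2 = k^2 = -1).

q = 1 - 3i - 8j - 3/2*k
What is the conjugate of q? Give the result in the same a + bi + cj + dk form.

In blades: q = 1 - 3*e1 - 8*e2 - 3/2*e12.
Conjugation here is Clifford conjugation: the scalar is fixed and the grade-1 and grade-2 blades all flip sign, giving 1 + 3*e1 + 8*e2 + 3/2*e12; translating back:
Answer: 1 + 3i + 8j + 3/2*k


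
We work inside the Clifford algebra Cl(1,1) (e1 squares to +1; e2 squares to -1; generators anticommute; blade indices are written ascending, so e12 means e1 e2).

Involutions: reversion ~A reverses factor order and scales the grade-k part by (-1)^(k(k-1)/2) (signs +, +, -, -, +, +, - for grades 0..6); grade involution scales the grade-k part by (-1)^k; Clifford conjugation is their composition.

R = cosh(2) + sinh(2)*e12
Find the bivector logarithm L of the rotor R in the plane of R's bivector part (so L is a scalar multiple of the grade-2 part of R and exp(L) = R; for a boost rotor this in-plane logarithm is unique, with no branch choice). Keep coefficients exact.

The scalar part of R is cosh(2), which fixes the rapidity magnitude through cosh (cosh is even, so it cannot fix the sign — the bivector part carries that); dividing the bivector part by sinh of the rapidity gives the plane, and L = rapidity * plane, where the joint sign ambiguity of (rapidity, plane) cancels in the product.
Concretely: cosh(rapidity) = cosh(2) gives rapidity = ±2, and since rapidity/sinh(rapidity) is even the sign is immaterial: L = (rapidity/sinh(rapidity)) * <R>_2 = (2/sinh(2)) * <R>_2.
Answer: 2*e12


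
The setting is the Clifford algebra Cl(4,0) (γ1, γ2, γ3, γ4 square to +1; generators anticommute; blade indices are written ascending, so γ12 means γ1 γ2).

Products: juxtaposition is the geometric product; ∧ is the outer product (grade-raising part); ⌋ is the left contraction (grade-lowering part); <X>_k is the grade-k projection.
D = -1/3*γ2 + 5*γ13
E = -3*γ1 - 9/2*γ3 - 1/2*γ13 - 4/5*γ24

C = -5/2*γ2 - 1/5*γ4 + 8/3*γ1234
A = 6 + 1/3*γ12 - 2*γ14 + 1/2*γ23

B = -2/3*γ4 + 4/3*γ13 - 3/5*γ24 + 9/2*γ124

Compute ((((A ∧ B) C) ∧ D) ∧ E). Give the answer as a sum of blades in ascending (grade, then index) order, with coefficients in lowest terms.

step 1: -4*γ4 + 8*γ13 - 18/5*γ24 + 241/9*γ124 - 1/3*γ234
step 2: 4/5 - 8/9*γ1 + 18/25*γ2 + 1928/27*γ3 - 9*γ4 - 241/45*γ12 - 48/5*γ13 + 1205/18*γ14 + 1/15*γ23 + 34/3*γ24 + 5/6*γ34 + 92/3*γ123 - 8/5*γ134
step 3: -4/15*γ2 + 8/27*γ12 + 4*γ13 + 1928/81*γ23 - 3*γ24 - 34/5*γ123 + 1205/54*γ124 - 45*γ134 - 5/18*γ234 - 842/15*γ1234
step 4: -4/5*γ12 + 6/5*γ23 - 9838/135*γ123 + 9*γ124 - 27/2*γ234 + 6077/60*γ1234
Answer: -4/5*γ12 + 6/5*γ23 - 9838/135*γ123 + 9*γ124 - 27/2*γ234 + 6077/60*γ1234


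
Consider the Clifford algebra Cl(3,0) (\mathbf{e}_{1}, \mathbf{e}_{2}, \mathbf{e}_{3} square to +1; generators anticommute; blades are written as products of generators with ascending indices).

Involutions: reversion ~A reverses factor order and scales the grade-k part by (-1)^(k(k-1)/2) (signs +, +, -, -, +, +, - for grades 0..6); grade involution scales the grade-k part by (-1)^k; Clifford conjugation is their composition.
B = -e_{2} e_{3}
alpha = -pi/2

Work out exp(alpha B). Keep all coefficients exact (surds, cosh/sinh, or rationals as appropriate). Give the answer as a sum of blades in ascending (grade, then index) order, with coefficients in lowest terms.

B^2 = (-1)^2*(e_{2} e_{3})^2 = 1*(-1) = -1 (a basis 2-blade squares to minus the product of its generators' squares).
B^2 = -1 — B^2 < 0, so the exponential closes trigonometrically: l = 1, alpha*l = - \frac{\pi}{2}, so exp(alpha B) = cos(- \frac{\pi}{2}) + (sin(- \frac{\pi}{2})/1)*B = 0 + (-1)*B.
Answer: e_{2} e_{3}


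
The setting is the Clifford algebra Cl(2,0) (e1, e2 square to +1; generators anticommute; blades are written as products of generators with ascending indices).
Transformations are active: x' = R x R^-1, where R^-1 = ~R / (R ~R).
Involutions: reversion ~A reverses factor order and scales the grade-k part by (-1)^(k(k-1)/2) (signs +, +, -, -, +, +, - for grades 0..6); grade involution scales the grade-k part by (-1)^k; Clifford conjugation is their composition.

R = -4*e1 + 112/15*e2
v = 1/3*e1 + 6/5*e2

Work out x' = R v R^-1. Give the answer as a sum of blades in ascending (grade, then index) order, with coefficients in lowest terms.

~R = -4*e1 + 112/15*e2, and R ~R = 16144/225, so R^-1 = ~R / (16144/225).
R v = 572/75 - 328/45*e1 e2
Answer: -3583/3027*e1 + 1954/5045*e2


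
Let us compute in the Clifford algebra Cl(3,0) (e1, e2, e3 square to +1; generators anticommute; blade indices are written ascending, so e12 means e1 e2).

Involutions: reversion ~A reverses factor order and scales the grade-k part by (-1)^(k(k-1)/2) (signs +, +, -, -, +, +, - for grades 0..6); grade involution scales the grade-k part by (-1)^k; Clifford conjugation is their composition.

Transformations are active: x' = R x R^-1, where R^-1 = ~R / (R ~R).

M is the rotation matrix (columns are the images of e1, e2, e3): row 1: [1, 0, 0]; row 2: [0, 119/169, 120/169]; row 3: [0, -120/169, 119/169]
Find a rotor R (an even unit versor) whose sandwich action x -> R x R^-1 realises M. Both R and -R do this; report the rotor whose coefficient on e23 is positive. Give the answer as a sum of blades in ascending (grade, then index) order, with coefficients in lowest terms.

Method: write R = a + b12*e12 + b13*e13 + b23*e23 with a^2 + b12^2 + b13^2 + b23^2 = 1 (so R^-1 = ~R). Expanding the columns R e_j ~R gives tr M = 4a^2 - 1 and, from the antisymmetric part, M21 - M12 = -4a*b12, M13 - M31 = 4a*b13, M32 - M23 = -4a*b23.
Here tr M = 407/169, so a^2 = (1 + tr M)/4 = 144/169 and a = ±12/13. Taking a = 12/13: M21 - M12 = 0, M13 - M31 = 0, M32 - M23 = -240/169, giving b12 = 0, b13 = 0, b23 = 5/13, i.e. R = 12/13 + 5/13*e23.
Its e23 coefficient is already positive.
Answer: 12/13 + 5/13*e23. Key observation: the double cover Spin(3) -> SO(3) sends R and -R to the same matrix (trace 407/169 here), so the stated sign of the e23 coefficient is what selects one sheet.


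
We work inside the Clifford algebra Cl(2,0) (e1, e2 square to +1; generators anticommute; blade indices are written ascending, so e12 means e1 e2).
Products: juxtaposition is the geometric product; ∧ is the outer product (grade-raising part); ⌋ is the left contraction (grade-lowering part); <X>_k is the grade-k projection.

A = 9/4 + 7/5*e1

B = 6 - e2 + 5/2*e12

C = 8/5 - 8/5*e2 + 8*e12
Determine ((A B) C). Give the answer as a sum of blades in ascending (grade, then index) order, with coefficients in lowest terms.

step 1: 27/2 + 42/5*e1 + 5/4*e2 + 169/40*e12
step 2: -71/5 - 83/25*e1 + 238/5*e2 + 2533/25*e12
Answer: -71/5 - 83/25*e1 + 238/5*e2 + 2533/25*e12


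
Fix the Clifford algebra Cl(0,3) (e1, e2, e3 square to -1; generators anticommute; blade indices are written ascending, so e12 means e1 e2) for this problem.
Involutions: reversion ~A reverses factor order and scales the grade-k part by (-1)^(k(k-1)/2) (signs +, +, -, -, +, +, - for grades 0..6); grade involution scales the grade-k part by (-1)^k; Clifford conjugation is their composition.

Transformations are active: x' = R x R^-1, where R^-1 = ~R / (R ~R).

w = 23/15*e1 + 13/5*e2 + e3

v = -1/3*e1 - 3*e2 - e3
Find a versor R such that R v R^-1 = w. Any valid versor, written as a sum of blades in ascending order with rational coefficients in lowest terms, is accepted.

Construction: equal norms (both -91/9) license R = v + w = 6/5*e1 - 2/5*e2 — nothing changes along that direction, while (v - w)/2 changes sign, so v maps onto w.
Answer: 6/5*e1 - 2/5*e2


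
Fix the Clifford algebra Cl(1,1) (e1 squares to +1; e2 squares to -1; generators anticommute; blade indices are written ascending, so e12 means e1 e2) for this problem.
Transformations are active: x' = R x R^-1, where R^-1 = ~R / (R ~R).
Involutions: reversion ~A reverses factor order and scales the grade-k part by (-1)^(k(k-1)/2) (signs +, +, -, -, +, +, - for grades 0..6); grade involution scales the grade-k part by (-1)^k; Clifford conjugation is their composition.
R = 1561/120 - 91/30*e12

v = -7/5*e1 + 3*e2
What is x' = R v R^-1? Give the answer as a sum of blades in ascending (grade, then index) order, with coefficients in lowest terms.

~R = 1561/120 + 91/30*e12, and R ~R = 10241/64, so R^-1 = ~R / (10241/64).
R v = -5467/600*e1 + 20867/600*e2
Answer: -1741/21375*e1 + 56741/21375*e2


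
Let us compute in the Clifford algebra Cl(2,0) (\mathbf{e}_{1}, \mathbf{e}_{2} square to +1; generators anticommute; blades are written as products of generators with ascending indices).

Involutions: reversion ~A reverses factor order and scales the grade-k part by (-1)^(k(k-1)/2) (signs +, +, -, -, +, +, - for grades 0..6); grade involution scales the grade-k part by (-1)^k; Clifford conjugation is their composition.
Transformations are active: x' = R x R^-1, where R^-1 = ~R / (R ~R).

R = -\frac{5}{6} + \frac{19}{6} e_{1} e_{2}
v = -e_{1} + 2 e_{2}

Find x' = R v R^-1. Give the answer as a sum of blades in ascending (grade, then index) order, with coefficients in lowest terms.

~R = -\frac{5}{6} - \frac{19}{6} e_{1} e_{2}, and R ~R = \frac{193}{18}, so R^-1 = ~R / (\frac{193}{18}).
R v = \frac{43}{6} e_{1} + \frac{3}{2} e_{2}
Answer: -\frac{22}{193} e_{1} - \frac{431}{193} e_{2}


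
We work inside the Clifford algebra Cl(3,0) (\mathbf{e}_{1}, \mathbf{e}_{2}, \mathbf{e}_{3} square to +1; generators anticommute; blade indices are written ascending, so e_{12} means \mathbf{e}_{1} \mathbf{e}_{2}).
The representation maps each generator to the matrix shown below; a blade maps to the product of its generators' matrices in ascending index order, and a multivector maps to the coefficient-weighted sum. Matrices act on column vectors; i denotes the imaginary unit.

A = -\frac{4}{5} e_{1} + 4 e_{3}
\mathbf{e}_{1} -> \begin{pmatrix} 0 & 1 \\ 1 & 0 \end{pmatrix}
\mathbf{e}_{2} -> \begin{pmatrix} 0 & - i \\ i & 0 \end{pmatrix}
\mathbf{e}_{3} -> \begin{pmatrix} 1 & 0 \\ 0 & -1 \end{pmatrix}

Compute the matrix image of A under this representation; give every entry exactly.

M = (-\frac{4}{5})*rho(e_{1}) + (4)*rho(e_{3}), summed entrywise:
Answer: \begin{pmatrix} 4 & - \frac{4}{5} \\ - \frac{4}{5} & -4 \end{pmatrix}


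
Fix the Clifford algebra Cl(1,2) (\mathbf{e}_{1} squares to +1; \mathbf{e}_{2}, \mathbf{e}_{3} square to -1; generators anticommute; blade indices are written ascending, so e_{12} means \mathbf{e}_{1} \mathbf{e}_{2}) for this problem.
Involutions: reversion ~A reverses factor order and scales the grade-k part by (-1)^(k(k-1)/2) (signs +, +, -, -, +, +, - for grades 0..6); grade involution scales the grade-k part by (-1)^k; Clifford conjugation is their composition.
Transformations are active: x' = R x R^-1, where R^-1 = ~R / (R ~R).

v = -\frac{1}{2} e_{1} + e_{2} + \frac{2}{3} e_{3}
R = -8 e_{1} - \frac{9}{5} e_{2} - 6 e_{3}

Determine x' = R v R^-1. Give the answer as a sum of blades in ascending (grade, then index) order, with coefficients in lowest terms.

~R = -8 e_{1} - \frac{9}{5} e_{2} - 6 e_{3}, and R ~R = \frac{619}{25}, so R^-1 = ~R / (\frac{619}{25}).
R v = \frac{49}{5} - \frac{89}{10} e_{12} - \frac{25}{3} e_{13} + \frac{24}{5} e_{23}
Answer: -\frac{7221}{1238} e_{1} - \frac{1501}{619} e_{2} - \frac{10058}{1857} e_{3}


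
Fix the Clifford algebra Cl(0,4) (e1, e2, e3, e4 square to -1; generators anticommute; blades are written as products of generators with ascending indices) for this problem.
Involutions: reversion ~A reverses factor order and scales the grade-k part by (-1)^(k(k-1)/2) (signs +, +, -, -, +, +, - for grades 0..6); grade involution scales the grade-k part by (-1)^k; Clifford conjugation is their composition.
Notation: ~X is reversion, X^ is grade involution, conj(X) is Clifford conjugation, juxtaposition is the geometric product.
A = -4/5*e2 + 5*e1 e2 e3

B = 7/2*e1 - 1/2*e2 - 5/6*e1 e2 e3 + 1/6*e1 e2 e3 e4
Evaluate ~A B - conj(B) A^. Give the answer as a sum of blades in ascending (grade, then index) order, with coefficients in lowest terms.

first term: 113/30 - 5/6*e4 + 14/5*e1 e2 + 19/6*e1 e3 + 35/2*e2 e3 - 2/15*e1 e3 e4
second term: 113/30 + 5/6*e4 - 14/5*e1 e2 - 19/6*e1 e3 - 35/2*e2 e3 - 2/15*e1 e3 e4
Answer: -5/3*e4 + 28/5*e1 e2 + 19/3*e1 e3 + 35*e2 e3


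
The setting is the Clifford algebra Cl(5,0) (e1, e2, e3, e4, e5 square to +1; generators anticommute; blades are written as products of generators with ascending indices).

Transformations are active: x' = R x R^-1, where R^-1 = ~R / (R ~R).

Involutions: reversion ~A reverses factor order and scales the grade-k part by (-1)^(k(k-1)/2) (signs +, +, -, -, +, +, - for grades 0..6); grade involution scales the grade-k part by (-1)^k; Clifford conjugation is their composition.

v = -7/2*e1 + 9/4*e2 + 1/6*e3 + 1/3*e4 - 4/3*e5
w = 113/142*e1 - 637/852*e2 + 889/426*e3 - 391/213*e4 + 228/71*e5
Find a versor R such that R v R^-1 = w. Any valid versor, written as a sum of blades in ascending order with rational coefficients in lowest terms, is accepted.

Here q(v) = q(w) = 923/48; the classical choice R = v + w = -192/71*e1 + 320/213*e2 + 160/71*e3 - 320/213*e4 + 400/213*e5 then realises v -> w under the sandwich.
Answer: -192/71*e1 + 320/213*e2 + 160/71*e3 - 320/213*e4 + 400/213*e5


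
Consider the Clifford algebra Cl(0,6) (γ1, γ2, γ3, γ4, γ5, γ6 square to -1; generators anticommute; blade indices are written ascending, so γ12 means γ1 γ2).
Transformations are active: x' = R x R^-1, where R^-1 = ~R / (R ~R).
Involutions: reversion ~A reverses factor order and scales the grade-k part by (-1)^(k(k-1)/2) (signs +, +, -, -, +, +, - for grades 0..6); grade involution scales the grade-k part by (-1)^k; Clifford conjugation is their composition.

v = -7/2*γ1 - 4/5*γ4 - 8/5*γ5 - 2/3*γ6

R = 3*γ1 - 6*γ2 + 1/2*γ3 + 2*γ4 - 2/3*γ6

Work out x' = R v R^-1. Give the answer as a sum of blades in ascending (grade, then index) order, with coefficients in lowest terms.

~R = 3*γ1 - 6*γ2 + 1/2*γ3 + 2*γ4 - 2/3*γ6, and R ~R = -1789/36, so R^-1 = ~R / (-1789/36).
R v = 1049/90 - 21*γ12 + 7/4*γ13 + 23/5*γ14 - 24/5*γ15 - 13/3*γ16 + 24/5*γ24 + 48/5*γ25 + 4*γ26 - 2/5*γ34 - 4/5*γ35 - 1/3*γ36 - 16/5*γ45 - 28/15*γ46 - 16/15*γ56
Answer: 37439/17890*γ1 + 25176/8945*γ2 - 2098/8945*γ3 - 1236/8945*γ4 + 8/5*γ5 + 26282/26835*γ6


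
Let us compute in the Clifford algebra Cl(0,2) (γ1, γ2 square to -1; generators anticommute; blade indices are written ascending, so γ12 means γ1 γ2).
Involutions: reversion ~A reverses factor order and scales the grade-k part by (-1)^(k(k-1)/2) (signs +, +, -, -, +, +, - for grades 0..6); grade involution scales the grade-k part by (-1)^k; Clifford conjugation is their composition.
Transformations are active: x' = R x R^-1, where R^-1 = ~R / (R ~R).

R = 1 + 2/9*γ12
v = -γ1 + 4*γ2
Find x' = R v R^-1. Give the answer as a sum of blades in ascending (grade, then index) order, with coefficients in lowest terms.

~R = 1 - 2/9*γ12, and R ~R = 85/81, so R^-1 = ~R / (85/81).
R v = -17/9*γ1 + 34/9*γ2
Answer: -13/5*γ1 + 16/5*γ2
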